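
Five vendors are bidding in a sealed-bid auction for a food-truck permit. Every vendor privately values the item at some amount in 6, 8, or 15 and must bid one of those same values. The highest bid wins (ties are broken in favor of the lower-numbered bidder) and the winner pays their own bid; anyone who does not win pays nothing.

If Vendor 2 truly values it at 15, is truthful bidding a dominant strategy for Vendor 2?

Consider the case where Vendor 1 bids 6, Vendor 3 bids 6, Vendor 4 bids 6 and Vendor 5 bids 6.
Truthful bid 15: wins, pays 15, utility 15 - 15 = 0.
Bid 8 instead: wins, pays 8, utility 15 - 8 = 7.
Since 7 > 0, bidding 8 is strictly better here, so truthful bidding is not dominant.

No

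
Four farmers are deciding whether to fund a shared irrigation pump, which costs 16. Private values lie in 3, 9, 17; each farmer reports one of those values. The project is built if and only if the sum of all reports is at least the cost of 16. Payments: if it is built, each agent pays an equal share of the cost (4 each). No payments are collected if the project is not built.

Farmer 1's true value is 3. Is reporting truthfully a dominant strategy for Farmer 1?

Yes

Check each profile of the others' reports and compare truth against every alternative report.
Others report (3, 3, 3): truth gives 0, best alternative gives -1.
Others report (3, 3, 9): truth gives -1, best alternative gives -1.
Others report (3, 3, 17): truth gives -1, best alternative gives -1.
Others report (3, 9, 3): truth gives -1, best alternative gives -1.
Others report (3, 9, 9): truth gives -1, best alternative gives -1.
Others report (3, 9, 17): truth gives -1, best alternative gives -1.
(Remaining 21 profiles checked similarly; truth is weakly best in each.)
In every case the truthful report is at least as good as any alternative, so it is a dominant strategy.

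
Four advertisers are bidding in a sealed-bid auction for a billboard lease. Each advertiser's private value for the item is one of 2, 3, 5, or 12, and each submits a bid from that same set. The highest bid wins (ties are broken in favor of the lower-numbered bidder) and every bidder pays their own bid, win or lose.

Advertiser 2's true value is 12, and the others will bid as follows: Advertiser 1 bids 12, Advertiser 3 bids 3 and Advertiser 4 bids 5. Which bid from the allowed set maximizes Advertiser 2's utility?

Bid 2: loses but pays 2, utility -2.
Bid 3: loses but pays 3, utility -3.
Bid 5: loses but pays 5, utility -5.
Bid 12: loses but pays 12, utility -12.
The best choice is 2 with utility -2.

2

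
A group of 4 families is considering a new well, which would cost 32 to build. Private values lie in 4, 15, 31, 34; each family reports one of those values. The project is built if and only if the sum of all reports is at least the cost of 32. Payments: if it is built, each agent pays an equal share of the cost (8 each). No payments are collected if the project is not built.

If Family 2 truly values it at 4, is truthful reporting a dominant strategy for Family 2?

Yes

Check each profile of the others' reports and compare truth against every alternative report.
Others report (4, 4, 15): truth gives 0, best alternative gives -4.
Others report (4, 15, 4): truth gives 0, best alternative gives -4.
Others report (15, 4, 4): truth gives 0, best alternative gives -4.
Others report (4, 4, 31): truth gives -4, best alternative gives -4.
Others report (4, 4, 34): truth gives -4, best alternative gives -4.
Others report (4, 15, 15): truth gives -4, best alternative gives -4.
(Remaining 58 profiles checked similarly; truth is weakly best in each.)
In every case the truthful report is at least as good as any alternative, so it is a dominant strategy.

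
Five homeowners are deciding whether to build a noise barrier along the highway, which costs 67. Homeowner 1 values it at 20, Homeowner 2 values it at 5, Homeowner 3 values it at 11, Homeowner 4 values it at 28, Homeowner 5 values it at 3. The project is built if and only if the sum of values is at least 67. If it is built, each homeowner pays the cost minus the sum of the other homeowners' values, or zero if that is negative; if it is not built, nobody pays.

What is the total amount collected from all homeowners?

67

Total value 67 ≥ cost 67, so it is built.
Homeowner 1: others sum to 47; max(0, 67 - 47) = 20.
Homeowner 2: others sum to 62; max(0, 67 - 62) = 5.
Homeowner 3: others sum to 56; max(0, 67 - 56) = 11.
Homeowner 4: others sum to 39; max(0, 67 - 39) = 28.
Homeowner 5: others sum to 64; max(0, 67 - 64) = 3.
Total collected = 20 + 5 + 11 + 28 + 3 = 67.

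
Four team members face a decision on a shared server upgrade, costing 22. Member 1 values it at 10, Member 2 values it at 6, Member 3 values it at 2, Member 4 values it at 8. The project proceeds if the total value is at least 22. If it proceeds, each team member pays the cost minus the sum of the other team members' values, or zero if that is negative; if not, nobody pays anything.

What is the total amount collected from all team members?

12

Total value 26 ≥ cost 22, so it is built.
Member 1: others sum to 16; max(0, 22 - 16) = 6.
Member 2: others sum to 20; max(0, 22 - 20) = 2.
Member 3: others sum to 24; max(0, 22 - 24) = 0.
Member 4: others sum to 18; max(0, 22 - 18) = 4.
Total collected = 6 + 2 + 0 + 4 = 12.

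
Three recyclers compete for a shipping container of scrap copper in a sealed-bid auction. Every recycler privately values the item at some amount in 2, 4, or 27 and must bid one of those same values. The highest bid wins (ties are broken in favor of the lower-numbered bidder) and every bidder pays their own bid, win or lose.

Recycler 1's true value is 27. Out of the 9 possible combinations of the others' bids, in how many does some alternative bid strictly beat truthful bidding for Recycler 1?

Others bid (2, 2): truth gives 0; bid 2 gives 25 > 0. Violating.
Others bid (2, 4): truth gives 0; bid 4 gives 23 > 0. Violating.
Others bid (4, 2): truth gives 0; bid 4 gives 23 > 0. Violating.
Others bid (4, 4): truth gives 0; bid 4 gives 23 > 0. Violating.
Others bid (2, 27): truth gives 0; no alternative beats it.
Others bid (4, 27): truth gives 0; no alternative beats it.
(Checking all 9 profiles: 4 have a profitable deviation, 5 do not.)

4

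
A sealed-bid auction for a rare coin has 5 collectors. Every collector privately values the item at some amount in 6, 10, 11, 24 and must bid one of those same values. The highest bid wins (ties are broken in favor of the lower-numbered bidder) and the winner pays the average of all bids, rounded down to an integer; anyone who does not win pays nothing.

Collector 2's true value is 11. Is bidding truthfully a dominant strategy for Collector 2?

No

Consider the case where Collector 1 bids 6, Collector 3 bids 6, Collector 4 bids 6 and Collector 5 bids 6.
Truthful bid 11: wins, pays 7, utility 11 - 7 = 4.
Bid 10 instead: wins, pays 6, utility 11 - 6 = 5.
Since 5 > 4, bidding 10 is strictly better here, so truthful bidding is not dominant.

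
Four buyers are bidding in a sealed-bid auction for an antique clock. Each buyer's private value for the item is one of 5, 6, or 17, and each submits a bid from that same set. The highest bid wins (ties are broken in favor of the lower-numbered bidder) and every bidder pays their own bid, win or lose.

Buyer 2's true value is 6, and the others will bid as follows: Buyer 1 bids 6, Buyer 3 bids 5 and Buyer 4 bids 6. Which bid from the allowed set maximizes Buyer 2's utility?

5

Bid 5: loses but pays 5, utility -5.
Bid 6: loses but pays 6, utility -6.
Bid 17: wins, pays 17, utility 6 - 17 = -11.
The best choice is 5 with utility -5.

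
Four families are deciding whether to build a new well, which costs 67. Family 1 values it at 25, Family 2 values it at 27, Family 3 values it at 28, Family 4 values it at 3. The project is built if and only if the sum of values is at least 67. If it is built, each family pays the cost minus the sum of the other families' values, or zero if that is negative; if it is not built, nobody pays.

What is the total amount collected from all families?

Total value 83 ≥ cost 67, so it is built.
Family 1: others sum to 58; max(0, 67 - 58) = 9.
Family 2: others sum to 56; max(0, 67 - 56) = 11.
Family 3: others sum to 55; max(0, 67 - 55) = 12.
Family 4: others sum to 80; max(0, 67 - 80) = 0.
Total collected = 9 + 11 + 12 + 0 = 32.

32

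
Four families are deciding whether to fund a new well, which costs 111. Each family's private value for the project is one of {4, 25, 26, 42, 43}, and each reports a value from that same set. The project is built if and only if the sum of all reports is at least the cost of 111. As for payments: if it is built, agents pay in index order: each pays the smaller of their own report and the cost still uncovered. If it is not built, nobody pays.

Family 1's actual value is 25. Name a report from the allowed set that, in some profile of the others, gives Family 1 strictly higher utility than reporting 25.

4

Suppose Family 2 reports 25, Family 3 reports 42 and Family 4 reports 42.
Report 25: project built, pays 25, utility 25 - 25 = 0.
Report 4: project built, pays 4, utility 25 - 4 = 21.
So reporting 4 beats truth here (21 > 0).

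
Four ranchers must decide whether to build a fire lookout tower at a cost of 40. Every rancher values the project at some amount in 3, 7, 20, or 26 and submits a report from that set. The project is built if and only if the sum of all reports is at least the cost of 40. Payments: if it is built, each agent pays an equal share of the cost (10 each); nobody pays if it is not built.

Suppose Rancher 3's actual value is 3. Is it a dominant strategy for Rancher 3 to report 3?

Check each profile of the others' reports and compare truth against every alternative report.
Others report (3, 7, 26): truth gives 0, best alternative gives -7.
Others report (3, 26, 7): truth gives 0, best alternative gives -7.
Others report (7, 3, 26): truth gives 0, best alternative gives -7.
Others report (7, 7, 20): truth gives 0, best alternative gives -7.
Others report (7, 20, 7): truth gives 0, best alternative gives -7.
Others report (7, 26, 3): truth gives 0, best alternative gives -7.
(Remaining 58 profiles checked similarly; truth is weakly best in each.)
In every case the truthful report is at least as good as any alternative, so it is a dominant strategy.

Yes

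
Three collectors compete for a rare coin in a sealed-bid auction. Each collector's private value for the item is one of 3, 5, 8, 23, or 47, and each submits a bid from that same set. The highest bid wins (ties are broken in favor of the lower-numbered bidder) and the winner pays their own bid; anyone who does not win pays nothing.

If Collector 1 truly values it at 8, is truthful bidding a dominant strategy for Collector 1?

Consider the case where Collector 2 bids 3 and Collector 3 bids 3.
Truthful bid 8: wins, pays 8, utility 8 - 8 = 0.
Bid 3 instead: wins, pays 3, utility 8 - 3 = 5.
Since 5 > 0, bidding 3 is strictly better here, so truthful bidding is not dominant.

No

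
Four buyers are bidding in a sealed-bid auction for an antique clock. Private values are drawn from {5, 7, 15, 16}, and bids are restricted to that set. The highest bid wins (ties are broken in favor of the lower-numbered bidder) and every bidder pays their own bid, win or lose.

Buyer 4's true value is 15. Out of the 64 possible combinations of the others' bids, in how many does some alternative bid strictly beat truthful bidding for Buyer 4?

57

Others bid (5, 5, 5): truth gives 0; bid 7 gives 8 > 0. Violating.
Others bid (5, 5, 15): truth gives -15; bid 16 gives -1 > -15. Violating.
Others bid (5, 5, 16): truth gives -15; bid 5 gives -5 > -15. Violating.
Others bid (5, 7, 15): truth gives -15; bid 16 gives -1 > -15. Violating.
Others bid (5, 5, 7): truth gives 0; no alternative beats it.
Others bid (5, 7, 5): truth gives 0; no alternative beats it.
(Checking all 64 profiles: 57 have a profitable deviation, 7 do not.)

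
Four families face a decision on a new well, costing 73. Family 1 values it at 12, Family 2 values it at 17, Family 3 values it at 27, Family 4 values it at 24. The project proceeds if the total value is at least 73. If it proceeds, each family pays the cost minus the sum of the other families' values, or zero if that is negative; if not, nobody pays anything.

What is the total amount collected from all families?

52

Total value 80 ≥ cost 73, so it is built.
Family 1: others sum to 68; max(0, 73 - 68) = 5.
Family 2: others sum to 63; max(0, 73 - 63) = 10.
Family 3: others sum to 53; max(0, 73 - 53) = 20.
Family 4: others sum to 56; max(0, 73 - 56) = 17.
Total collected = 5 + 10 + 20 + 17 = 52.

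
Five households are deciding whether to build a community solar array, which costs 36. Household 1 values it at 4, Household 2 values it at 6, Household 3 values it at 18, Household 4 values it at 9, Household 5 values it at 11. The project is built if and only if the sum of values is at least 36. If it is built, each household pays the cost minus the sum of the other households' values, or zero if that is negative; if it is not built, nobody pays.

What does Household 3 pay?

Total value 48 ≥ cost 36, so the project is built.
The other households' values sum to 30.
Cost minus that sum is 36 - 30 = 6.

6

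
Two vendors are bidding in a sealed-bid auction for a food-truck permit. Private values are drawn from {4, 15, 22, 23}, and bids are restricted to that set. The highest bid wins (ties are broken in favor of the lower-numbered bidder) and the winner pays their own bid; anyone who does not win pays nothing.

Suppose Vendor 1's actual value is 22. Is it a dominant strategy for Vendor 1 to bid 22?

No

Consider the case where Vendor 2 bids 4.
Truthful bid 22: wins, pays 22, utility 22 - 22 = 0.
Bid 4 instead: wins, pays 4, utility 22 - 4 = 18.
Since 18 > 0, bidding 4 is strictly better here, so truthful bidding is not dominant.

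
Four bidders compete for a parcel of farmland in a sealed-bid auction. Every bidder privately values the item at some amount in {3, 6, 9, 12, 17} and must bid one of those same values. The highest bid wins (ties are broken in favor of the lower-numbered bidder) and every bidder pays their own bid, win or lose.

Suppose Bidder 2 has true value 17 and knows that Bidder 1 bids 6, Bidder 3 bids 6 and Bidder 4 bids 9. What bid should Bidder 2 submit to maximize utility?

9

Bid 3: loses but pays 3, utility -3.
Bid 6: loses but pays 6, utility -6.
Bid 9: wins, pays 9, utility 17 - 9 = 8.
Bid 12: wins, pays 12, utility 17 - 12 = 5.
Bid 17: wins, pays 17, utility 17 - 17 = 0.
The best choice is 9 with utility 8.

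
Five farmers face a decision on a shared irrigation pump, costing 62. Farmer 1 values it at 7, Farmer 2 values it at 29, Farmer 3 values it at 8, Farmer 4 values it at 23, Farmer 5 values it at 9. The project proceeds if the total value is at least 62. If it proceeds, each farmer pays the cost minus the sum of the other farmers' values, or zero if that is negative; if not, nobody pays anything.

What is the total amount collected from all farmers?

24

Total value 76 ≥ cost 62, so it is built.
Farmer 1: others sum to 69; max(0, 62 - 69) = 0.
Farmer 2: others sum to 47; max(0, 62 - 47) = 15.
Farmer 3: others sum to 68; max(0, 62 - 68) = 0.
Farmer 4: others sum to 53; max(0, 62 - 53) = 9.
Farmer 5: others sum to 67; max(0, 62 - 67) = 0.
Total collected = 0 + 15 + 0 + 9 + 0 = 24.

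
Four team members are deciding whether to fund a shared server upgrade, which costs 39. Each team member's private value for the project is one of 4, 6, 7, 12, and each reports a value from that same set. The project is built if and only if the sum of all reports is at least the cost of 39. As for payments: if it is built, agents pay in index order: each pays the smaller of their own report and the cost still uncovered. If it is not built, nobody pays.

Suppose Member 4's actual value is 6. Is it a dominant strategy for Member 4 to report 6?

Check each profile of the others' reports and compare truth against every alternative report.
Others report (12, 12, 12): truth gives 3, best alternative gives 3.
Others report (4, 4, 4): truth gives 0, best alternative gives 0.
Others report (4, 4, 6): truth gives 0, best alternative gives 0.
Others report (4, 4, 7): truth gives 0, best alternative gives 0.
Others report (4, 4, 12): truth gives 0, best alternative gives 0.
Others report (4, 6, 4): truth gives 0, best alternative gives 0.
(Remaining 58 profiles checked similarly; truth is weakly best in each.)
In every case the truthful report is at least as good as any alternative, so it is a dominant strategy.

Yes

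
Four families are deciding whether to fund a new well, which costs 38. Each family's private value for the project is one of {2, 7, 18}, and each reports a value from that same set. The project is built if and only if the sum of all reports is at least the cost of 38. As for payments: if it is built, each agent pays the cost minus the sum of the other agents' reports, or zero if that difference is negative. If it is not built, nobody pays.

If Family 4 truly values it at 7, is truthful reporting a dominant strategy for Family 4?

Check each profile of the others' reports and compare truth against every alternative report.
Others report (2, 18, 18): truth gives 7, best alternative gives 7.
Others report (7, 18, 18): truth gives 7, best alternative gives 7.
Others report (18, 2, 18): truth gives 7, best alternative gives 7.
Others report (18, 7, 18): truth gives 7, best alternative gives 7.
Others report (18, 18, 2): truth gives 7, best alternative gives 7.
Others report (18, 18, 7): truth gives 7, best alternative gives 7.
(Remaining 21 profiles checked similarly; truth is weakly best in each.)
In every case the truthful report is at least as good as any alternative, so it is a dominant strategy.

Yes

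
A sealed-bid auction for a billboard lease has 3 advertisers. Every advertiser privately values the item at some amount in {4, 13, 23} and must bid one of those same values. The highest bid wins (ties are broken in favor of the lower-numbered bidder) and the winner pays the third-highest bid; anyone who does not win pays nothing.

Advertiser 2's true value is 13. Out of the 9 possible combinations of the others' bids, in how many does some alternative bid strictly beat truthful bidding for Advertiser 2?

2

Others bid (4, 23): truth gives 0; bid 23 gives 9 > 0. Violating.
Others bid (13, 4): truth gives 0; bid 23 gives 9 > 0. Violating.
Others bid (4, 4): truth gives 9; no alternative beats it.
Others bid (4, 13): truth gives 9; no alternative beats it.
(Checking all 9 profiles: 2 have a profitable deviation, 7 do not.)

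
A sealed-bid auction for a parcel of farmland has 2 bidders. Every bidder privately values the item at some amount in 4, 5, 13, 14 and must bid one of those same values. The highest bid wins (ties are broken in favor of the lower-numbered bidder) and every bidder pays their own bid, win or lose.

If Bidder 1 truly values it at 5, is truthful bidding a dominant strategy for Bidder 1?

No

Consider the case where Bidder 2 bids 4.
Truthful bid 5: wins, pays 5, utility 5 - 5 = 0.
Bid 4 instead: wins, pays 4, utility 5 - 4 = 1.
Since 1 > 0, bidding 4 is strictly better here, so truthful bidding is not dominant.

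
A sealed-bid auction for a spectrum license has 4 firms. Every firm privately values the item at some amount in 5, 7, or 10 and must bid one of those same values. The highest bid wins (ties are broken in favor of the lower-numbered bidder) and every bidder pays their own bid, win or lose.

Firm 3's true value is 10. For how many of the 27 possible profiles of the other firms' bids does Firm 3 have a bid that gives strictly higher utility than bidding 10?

17

Others bid (5, 5, 5): truth gives 0; bid 7 gives 3 > 0. Violating.
Others bid (5, 5, 7): truth gives 0; bid 7 gives 3 > 0. Violating.
Others bid (5, 10, 5): truth gives -10; bid 5 gives -5 > -10. Violating.
Others bid (5, 10, 7): truth gives -10; bid 5 gives -5 > -10. Violating.
Others bid (5, 5, 10): truth gives 0; no alternative beats it.
Others bid (5, 7, 5): truth gives 0; no alternative beats it.
(Checking all 27 profiles: 17 have a profitable deviation, 10 do not.)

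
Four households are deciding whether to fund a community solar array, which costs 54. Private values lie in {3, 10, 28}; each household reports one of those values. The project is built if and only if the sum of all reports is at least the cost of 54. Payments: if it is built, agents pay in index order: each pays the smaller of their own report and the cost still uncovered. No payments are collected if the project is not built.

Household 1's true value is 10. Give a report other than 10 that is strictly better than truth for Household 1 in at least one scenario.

3

Suppose Household 2 reports 3, Household 3 reports 28 and Household 4 reports 28.
Report 10: project built, pays 10, utility 10 - 10 = 0.
Report 3: project built, pays 3, utility 10 - 3 = 7.
So reporting 3 beats truth here (7 > 0).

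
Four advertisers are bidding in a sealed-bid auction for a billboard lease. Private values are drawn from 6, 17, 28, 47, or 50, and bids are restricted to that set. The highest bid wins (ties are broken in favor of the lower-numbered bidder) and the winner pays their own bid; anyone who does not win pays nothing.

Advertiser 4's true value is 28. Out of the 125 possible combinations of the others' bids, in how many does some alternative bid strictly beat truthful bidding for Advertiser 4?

1

Others bid (6, 6, 6): truth gives 0; bid 17 gives 11 > 0. Violating.
Others bid (6, 6, 17): truth gives 0; no alternative beats it.
Others bid (6, 6, 28): truth gives 0; no alternative beats it.
(Checking all 125 profiles: 1 has a profitable deviation, 124 do not.)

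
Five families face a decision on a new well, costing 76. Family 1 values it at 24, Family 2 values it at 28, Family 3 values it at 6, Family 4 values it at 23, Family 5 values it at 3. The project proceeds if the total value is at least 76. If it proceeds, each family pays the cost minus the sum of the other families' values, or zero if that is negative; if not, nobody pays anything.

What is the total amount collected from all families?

Total value 84 ≥ cost 76, so it is built.
Family 1: others sum to 60; max(0, 76 - 60) = 16.
Family 2: others sum to 56; max(0, 76 - 56) = 20.
Family 3: others sum to 78; max(0, 76 - 78) = 0.
Family 4: others sum to 61; max(0, 76 - 61) = 15.
Family 5: others sum to 81; max(0, 76 - 81) = 0.
Total collected = 16 + 20 + 0 + 15 + 0 = 51.

51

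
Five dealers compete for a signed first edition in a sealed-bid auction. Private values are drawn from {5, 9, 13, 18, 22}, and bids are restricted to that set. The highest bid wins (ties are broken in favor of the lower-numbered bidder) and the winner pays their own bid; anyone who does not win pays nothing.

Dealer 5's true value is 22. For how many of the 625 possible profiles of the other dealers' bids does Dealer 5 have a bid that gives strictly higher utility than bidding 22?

81

Others bid (5, 5, 5, 5): truth gives 0; bid 9 gives 13 > 0. Violating.
Others bid (5, 5, 5, 9): truth gives 0; bid 13 gives 9 > 0. Violating.
Others bid (5, 5, 5, 13): truth gives 0; bid 18 gives 4 > 0. Violating.
Others bid (5, 5, 9, 5): truth gives 0; bid 13 gives 9 > 0. Violating.
Others bid (5, 5, 5, 18): truth gives 0; no alternative beats it.
Others bid (5, 5, 5, 22): truth gives 0; no alternative beats it.
(Checking all 625 profiles: 81 have a profitable deviation, 544 do not.)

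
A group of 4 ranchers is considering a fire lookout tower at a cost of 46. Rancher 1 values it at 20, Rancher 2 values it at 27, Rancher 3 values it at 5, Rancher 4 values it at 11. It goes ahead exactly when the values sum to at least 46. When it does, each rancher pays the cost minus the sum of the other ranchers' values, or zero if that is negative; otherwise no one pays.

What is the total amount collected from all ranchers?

13

Total value 63 ≥ cost 46, so it is built.
Rancher 1: others sum to 43; max(0, 46 - 43) = 3.
Rancher 2: others sum to 36; max(0, 46 - 36) = 10.
Rancher 3: others sum to 58; max(0, 46 - 58) = 0.
Rancher 4: others sum to 52; max(0, 46 - 52) = 0.
Total collected = 3 + 10 + 0 + 0 = 13.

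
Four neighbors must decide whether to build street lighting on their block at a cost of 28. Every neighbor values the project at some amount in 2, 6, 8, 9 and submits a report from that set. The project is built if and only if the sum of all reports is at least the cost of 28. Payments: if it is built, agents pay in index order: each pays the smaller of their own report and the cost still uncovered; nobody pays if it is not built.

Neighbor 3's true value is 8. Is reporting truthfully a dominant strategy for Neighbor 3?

Consider the case where Neighbor 1 reports 6, Neighbor 2 reports 8 and Neighbor 4 reports 8.
Truthful report 8: project built, pays 8, utility 8 - 8 = 0.
Report 6 instead: project built, pays 6, utility 8 - 6 = 2.
Since 2 > 0, reporting 6 is strictly better here, so truthful reporting is not dominant.

No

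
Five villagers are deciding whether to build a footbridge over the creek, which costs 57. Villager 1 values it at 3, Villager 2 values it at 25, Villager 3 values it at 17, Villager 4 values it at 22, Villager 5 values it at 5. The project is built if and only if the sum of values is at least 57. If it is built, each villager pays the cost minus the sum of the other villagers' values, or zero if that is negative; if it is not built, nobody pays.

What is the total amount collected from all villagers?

Total value 72 ≥ cost 57, so it is built.
Villager 1: others sum to 69; max(0, 57 - 69) = 0.
Villager 2: others sum to 47; max(0, 57 - 47) = 10.
Villager 3: others sum to 55; max(0, 57 - 55) = 2.
Villager 4: others sum to 50; max(0, 57 - 50) = 7.
Villager 5: others sum to 67; max(0, 57 - 67) = 0.
Total collected = 0 + 10 + 2 + 7 + 0 = 19.

19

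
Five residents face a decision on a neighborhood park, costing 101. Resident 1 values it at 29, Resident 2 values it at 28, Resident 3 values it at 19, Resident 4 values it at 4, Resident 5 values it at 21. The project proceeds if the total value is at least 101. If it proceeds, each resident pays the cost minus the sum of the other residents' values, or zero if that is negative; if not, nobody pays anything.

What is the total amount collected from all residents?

Total value 101 ≥ cost 101, so it is built.
Resident 1: others sum to 72; max(0, 101 - 72) = 29.
Resident 2: others sum to 73; max(0, 101 - 73) = 28.
Resident 3: others sum to 82; max(0, 101 - 82) = 19.
Resident 4: others sum to 97; max(0, 101 - 97) = 4.
Resident 5: others sum to 80; max(0, 101 - 80) = 21.
Total collected = 29 + 28 + 19 + 4 + 21 = 101.

101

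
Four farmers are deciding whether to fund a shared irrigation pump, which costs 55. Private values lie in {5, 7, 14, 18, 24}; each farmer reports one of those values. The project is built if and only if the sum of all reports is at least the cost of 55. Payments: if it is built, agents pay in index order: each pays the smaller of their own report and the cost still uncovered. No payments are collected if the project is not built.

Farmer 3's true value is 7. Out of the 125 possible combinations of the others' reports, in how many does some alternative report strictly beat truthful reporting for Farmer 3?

29

Others report (5, 24, 24): truth gives 0; report 5 gives 2 > 0. Violating.
Others report (7, 24, 24): truth gives 0; report 5 gives 2 > 0. Violating.
Others report (14, 14, 24): truth gives 0; report 5 gives 2 > 0. Violating.
Others report (14, 18, 18): truth gives 0; report 5 gives 2 > 0. Violating.
Others report (5, 5, 5): truth gives 0; no alternative beats it.
Others report (5, 5, 7): truth gives 0; no alternative beats it.
(Checking all 125 profiles: 29 have a profitable deviation, 96 do not.)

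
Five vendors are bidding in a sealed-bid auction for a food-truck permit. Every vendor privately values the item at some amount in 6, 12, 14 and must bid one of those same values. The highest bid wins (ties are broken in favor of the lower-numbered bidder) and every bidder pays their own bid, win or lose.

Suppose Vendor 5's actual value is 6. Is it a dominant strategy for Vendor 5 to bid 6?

Check each profile of the others' bids and compare truth against every alternative bid.
Others bid (6, 6, 6, 14): truth gives -6, best alternative gives -12.
Others bid (6, 6, 12, 14): truth gives -6, best alternative gives -12.
Others bid (6, 6, 14, 6): truth gives -6, best alternative gives -12.
Others bid (6, 6, 14, 12): truth gives -6, best alternative gives -12.
Others bid (6, 6, 14, 14): truth gives -6, best alternative gives -12.
Others bid (6, 12, 6, 14): truth gives -6, best alternative gives -12.
(Remaining 75 profiles checked similarly; truth is weakly best in each.)
In every case the truthful bid is at least as good as any alternative, so it is a dominant strategy.

Yes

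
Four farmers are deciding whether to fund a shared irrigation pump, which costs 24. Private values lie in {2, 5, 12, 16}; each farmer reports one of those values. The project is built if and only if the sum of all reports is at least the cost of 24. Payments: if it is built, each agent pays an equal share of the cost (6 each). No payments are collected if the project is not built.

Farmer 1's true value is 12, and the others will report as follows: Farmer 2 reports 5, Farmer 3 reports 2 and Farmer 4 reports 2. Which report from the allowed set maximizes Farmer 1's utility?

16

Report 2: project not built, utility 0.
Report 5: project not built, utility 0.
Report 12: project not built, utility 0.
Report 16: project built, pays 6, utility 12 - 6 = 6.
The best choice is 16 with utility 6.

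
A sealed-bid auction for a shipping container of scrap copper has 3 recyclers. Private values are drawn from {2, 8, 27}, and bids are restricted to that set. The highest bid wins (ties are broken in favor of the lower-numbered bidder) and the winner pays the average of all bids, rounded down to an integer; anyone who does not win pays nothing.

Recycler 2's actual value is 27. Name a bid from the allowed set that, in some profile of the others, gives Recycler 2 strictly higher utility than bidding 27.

Suppose Recycler 1 bids 2 and Recycler 3 bids 2.
Bid 27: wins, pays 10, utility 27 - 10 = 17.
Bid 8: wins, pays 4, utility 27 - 4 = 23.
So bidding 8 beats truth here (23 > 17).

8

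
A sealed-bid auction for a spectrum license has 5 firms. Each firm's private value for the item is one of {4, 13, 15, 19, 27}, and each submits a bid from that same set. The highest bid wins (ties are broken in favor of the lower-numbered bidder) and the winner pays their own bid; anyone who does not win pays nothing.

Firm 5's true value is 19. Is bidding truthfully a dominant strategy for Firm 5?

No

Consider the case where Firm 1 bids 4, Firm 2 bids 4, Firm 3 bids 4 and Firm 4 bids 4.
Truthful bid 19: wins, pays 19, utility 19 - 19 = 0.
Bid 13 instead: wins, pays 13, utility 19 - 13 = 6.
Since 6 > 0, bidding 13 is strictly better here, so truthful bidding is not dominant.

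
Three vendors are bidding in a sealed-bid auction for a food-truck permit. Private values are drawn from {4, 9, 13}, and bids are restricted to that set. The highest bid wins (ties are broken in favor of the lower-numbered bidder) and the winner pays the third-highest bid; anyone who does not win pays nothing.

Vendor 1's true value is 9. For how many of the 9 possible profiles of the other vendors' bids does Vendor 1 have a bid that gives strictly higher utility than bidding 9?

2

Others bid (4, 13): truth gives 0; bid 13 gives 5 > 0. Violating.
Others bid (13, 4): truth gives 0; bid 13 gives 5 > 0. Violating.
Others bid (4, 4): truth gives 5; no alternative beats it.
Others bid (4, 9): truth gives 5; no alternative beats it.
(Checking all 9 profiles: 2 have a profitable deviation, 7 do not.)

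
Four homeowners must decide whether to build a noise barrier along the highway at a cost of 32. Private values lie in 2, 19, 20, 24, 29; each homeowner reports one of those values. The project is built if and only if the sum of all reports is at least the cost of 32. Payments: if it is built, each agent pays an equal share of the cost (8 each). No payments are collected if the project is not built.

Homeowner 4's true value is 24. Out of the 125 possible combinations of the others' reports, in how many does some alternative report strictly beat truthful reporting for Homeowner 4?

Others report (2, 2, 2): truth gives 0; report 29 gives 16 > 0. Violating.
Others report (2, 2, 19): truth gives 16; no alternative beats it.
Others report (2, 2, 20): truth gives 16; no alternative beats it.
(Checking all 125 profiles: 1 has a profitable deviation, 124 do not.)

1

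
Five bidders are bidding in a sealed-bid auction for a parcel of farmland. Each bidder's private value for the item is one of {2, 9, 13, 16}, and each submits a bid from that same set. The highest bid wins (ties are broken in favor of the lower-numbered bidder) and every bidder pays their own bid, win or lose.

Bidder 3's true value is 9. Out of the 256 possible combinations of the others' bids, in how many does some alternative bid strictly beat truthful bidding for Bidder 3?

Others bid (2, 2, 2, 13): truth gives -9; bid 2 gives -2 > -9. Violating.
Others bid (2, 2, 2, 16): truth gives -9; bid 2 gives -2 > -9. Violating.
Others bid (2, 2, 9, 13): truth gives -9; bid 2 gives -2 > -9. Violating.
Others bid (2, 2, 9, 16): truth gives -9; bid 2 gives -2 > -9. Violating.
Others bid (2, 2, 2, 2): truth gives 0; no alternative beats it.
Others bid (2, 2, 2, 9): truth gives 0; no alternative beats it.
(Checking all 256 profiles: 252 have a profitable deviation, 4 do not.)

252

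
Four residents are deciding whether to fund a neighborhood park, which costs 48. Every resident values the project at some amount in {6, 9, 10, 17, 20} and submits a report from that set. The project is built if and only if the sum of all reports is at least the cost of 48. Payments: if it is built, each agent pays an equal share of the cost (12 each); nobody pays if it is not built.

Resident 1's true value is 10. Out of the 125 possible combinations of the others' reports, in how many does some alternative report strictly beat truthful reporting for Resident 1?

Others report (6, 17, 17): truth gives -2; report 6 gives 0 > -2. Violating.
Others report (9, 9, 20): truth gives -2; report 6 gives 0 > -2. Violating.
Others report (9, 10, 20): truth gives -2; report 6 gives 0 > -2. Violating.
Others report (9, 20, 9): truth gives -2; report 6 gives 0 > -2. Violating.
Others report (6, 6, 6): truth gives 0; no alternative beats it.
Others report (6, 6, 9): truth gives 0; no alternative beats it.
(Checking all 125 profiles: 15 have a profitable deviation, 110 do not.)

15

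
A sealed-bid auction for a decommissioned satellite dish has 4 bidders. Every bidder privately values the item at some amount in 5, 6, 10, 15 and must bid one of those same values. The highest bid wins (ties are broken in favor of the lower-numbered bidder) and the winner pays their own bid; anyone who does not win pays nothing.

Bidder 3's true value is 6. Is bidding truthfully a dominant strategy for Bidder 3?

Check each profile of the others' bids and compare truth against every alternative bid.
Others bid (5, 5, 5): truth gives 0, best alternative gives 0.
Others bid (5, 5, 6): truth gives 0, best alternative gives 0.
Others bid (5, 5, 10): truth gives 0, best alternative gives 0.
Others bid (5, 5, 15): truth gives 0, best alternative gives 0.
Others bid (5, 6, 5): truth gives 0, best alternative gives 0.
Others bid (5, 6, 6): truth gives 0, best alternative gives 0.
(Remaining 58 profiles checked similarly; truth is weakly best in each.)
In every case the truthful bid is at least as good as any alternative, so it is a dominant strategy.

Yes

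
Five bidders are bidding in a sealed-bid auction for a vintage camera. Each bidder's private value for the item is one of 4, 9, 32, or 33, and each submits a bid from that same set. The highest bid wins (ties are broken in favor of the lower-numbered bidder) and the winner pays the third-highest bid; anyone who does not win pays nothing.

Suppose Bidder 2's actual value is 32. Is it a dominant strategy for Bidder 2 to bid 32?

No

Consider the case where Bidder 1 bids 4, Bidder 3 bids 4, Bidder 4 bids 4 and Bidder 5 bids 33.
Truthful bid 32: loses, pays 0, utility 0.
Bid 33 instead: wins, pays 4, utility 32 - 4 = 28.
Since 28 > 0, bidding 33 is strictly better here, so truthful bidding is not dominant.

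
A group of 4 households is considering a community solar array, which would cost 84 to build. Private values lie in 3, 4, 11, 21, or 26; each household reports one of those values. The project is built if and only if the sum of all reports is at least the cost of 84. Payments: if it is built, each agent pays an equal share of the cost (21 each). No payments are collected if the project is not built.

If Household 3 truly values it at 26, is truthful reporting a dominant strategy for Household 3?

Check each profile of the others' reports and compare truth against every alternative report.
Others report (11, 21, 26): truth gives 5, best alternative gives 0.
Others report (11, 26, 21): truth gives 5, best alternative gives 0.
Others report (21, 11, 26): truth gives 5, best alternative gives 0.
Others report (21, 26, 11): truth gives 5, best alternative gives 0.
Others report (26, 11, 21): truth gives 5, best alternative gives 0.
Others report (26, 21, 11): truth gives 5, best alternative gives 0.
(Remaining 119 profiles checked similarly; truth is weakly best in each.)
In every case the truthful report is at least as good as any alternative, so it is a dominant strategy.

Yes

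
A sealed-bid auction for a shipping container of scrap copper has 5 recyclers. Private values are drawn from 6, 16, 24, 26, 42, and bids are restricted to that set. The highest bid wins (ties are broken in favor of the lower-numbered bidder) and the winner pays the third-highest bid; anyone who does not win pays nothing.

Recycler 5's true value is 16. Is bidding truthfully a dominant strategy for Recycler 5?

No

Consider the case where Recycler 1 bids 6, Recycler 2 bids 6, Recycler 3 bids 6 and Recycler 4 bids 16.
Truthful bid 16: loses, pays 0, utility 0.
Bid 24 instead: wins, pays 6, utility 16 - 6 = 10.
Since 10 > 0, bidding 24 is strictly better here, so truthful bidding is not dominant.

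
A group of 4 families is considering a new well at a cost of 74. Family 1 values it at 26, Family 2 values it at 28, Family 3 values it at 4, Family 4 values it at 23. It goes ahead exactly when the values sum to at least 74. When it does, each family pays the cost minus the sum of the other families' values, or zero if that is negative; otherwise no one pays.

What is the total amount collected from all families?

56

Total value 81 ≥ cost 74, so it is built.
Family 1: others sum to 55; max(0, 74 - 55) = 19.
Family 2: others sum to 53; max(0, 74 - 53) = 21.
Family 3: others sum to 77; max(0, 74 - 77) = 0.
Family 4: others sum to 58; max(0, 74 - 58) = 16.
Total collected = 19 + 21 + 0 + 16 = 56.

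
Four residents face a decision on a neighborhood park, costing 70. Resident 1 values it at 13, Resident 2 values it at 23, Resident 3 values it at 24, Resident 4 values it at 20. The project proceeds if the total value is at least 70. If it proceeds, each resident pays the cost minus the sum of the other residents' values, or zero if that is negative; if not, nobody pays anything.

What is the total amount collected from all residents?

Total value 80 ≥ cost 70, so it is built.
Resident 1: others sum to 67; max(0, 70 - 67) = 3.
Resident 2: others sum to 57; max(0, 70 - 57) = 13.
Resident 3: others sum to 56; max(0, 70 - 56) = 14.
Resident 4: others sum to 60; max(0, 70 - 60) = 10.
Total collected = 3 + 13 + 14 + 10 = 40.

40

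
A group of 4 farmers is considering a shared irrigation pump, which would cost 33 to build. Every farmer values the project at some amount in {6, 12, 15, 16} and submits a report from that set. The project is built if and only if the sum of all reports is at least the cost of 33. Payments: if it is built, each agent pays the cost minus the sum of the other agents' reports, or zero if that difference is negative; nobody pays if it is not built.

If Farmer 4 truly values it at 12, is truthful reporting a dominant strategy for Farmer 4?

Yes

Check each profile of the others' reports and compare truth against every alternative report.
Others report (6, 12, 15): truth gives 12, best alternative gives 12.
Others report (6, 12, 16): truth gives 12, best alternative gives 12.
Others report (6, 15, 12): truth gives 12, best alternative gives 12.
Others report (6, 15, 15): truth gives 12, best alternative gives 12.
Others report (6, 15, 16): truth gives 12, best alternative gives 12.
Others report (6, 16, 12): truth gives 12, best alternative gives 12.
(Remaining 58 profiles checked similarly; truth is weakly best in each.)
In every case the truthful report is at least as good as any alternative, so it is a dominant strategy.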